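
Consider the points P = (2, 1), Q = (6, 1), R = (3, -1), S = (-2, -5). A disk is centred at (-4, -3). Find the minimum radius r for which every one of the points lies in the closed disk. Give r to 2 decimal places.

10.77

The required radius is the distance from (-4, -3) to the farthest point.
Squared distances: 52, 116, 53, 8.
Maximum is 116, attained at Q.
r = √116 ≈ 10.77.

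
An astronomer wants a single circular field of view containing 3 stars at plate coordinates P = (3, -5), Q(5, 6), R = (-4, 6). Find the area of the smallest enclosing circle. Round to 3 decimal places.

137.931

Side lengths²: PQ² = 125, PR² = 170, QR² = 81.
Since PR² = 170 < 125 + 81 = 206, the triangle is acute, so the smallest enclosing circle is the circumcircle.
Circumcentre = (0.5, 25/22), r² = 10625/242.
Area = π·r² = π·10625/242 ≈ 137.931.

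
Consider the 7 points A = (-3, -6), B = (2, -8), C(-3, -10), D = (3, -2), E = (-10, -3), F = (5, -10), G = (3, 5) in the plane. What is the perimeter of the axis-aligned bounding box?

Width = max x − min x = 5 − (-10) = 15.
Height = max y − min y = 5 − (-10) = 15.
Perimeter = 2(15 + 15) = 60.

60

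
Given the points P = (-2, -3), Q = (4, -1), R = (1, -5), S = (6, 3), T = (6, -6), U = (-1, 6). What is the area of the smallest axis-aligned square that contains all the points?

The bounding box has width 8 and height 12.
An axis-aligned square enclosing the set must have side ≥ max(width, height).
So the minimum side is max(8, 12) = 12.
Area = 12² = 144.

144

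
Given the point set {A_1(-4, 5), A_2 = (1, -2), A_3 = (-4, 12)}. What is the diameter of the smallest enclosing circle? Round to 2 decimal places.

Side lengths²: A_1A_2² = 74, A_1A_3² = 49, A_2A_3² = 221.
Since A_2A_3² = 221 ≥ 74 + 49 = 123, the angle opposite A_2A_3 is not acute, so the smallest enclosing circle has A_2A_3 as diameter.
Centre = midpoint of A_2A_3 = (-1.5, 5), r² = 221/4 = 55.25.
Diameter = 2r = 2√(55.25) ≈ 14.87.

14.87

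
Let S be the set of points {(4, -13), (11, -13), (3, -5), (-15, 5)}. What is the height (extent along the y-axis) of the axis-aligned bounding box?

max y = 5, min y = -13, so height = 18.

18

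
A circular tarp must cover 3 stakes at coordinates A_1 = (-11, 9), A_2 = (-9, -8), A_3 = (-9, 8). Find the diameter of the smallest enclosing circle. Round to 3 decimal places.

17.117

Side lengths²: A_1A_2² = 293, A_1A_3² = 5, A_2A_3² = 256.
Since A_1A_2² = 293 ≥ 256 + 5 = 261, the angle opposite A_1A_2 is not acute, so the smallest enclosing circle has A_1A_2 as diameter.
Centre = midpoint of A_1A_2 = (-10, 0.5), r² = 293/4 = 73.25.
Diameter = 2r = 2√(73.25) ≈ 17.117.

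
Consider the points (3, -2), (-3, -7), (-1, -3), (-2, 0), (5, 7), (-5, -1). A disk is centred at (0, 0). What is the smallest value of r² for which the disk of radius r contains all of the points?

The required radius is the distance from (0, 0) to the farthest point.
Squared distances: 13, 58, 10, 4, 74, 26.
Maximum is 74, attained at (5, 7).

74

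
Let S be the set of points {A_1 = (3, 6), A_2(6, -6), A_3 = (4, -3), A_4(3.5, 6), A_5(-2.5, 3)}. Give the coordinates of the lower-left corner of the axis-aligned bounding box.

(-2.5, -6)

x-range [-2.5, 6], y-range [-6, 6].
The lower-left corner is (-2.5, -6).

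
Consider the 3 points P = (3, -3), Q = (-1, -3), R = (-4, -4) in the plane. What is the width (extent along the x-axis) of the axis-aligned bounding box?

7

max x = 3, min x = -4, so width = 7.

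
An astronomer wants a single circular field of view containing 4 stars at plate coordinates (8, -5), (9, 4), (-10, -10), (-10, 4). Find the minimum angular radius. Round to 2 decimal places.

11.80

The minimum enclosing circle of a finite set is fixed by two of the points (as a diameter) or three (as a circumcircle).
The farthest pair is (9, 4)–(-10, -10) with squared distance 557. The circle on this segment as diameter has centre (-0.5, -3) and r² = 557/4 = 139.25.
Check (8, -5): distance² to centre = 76.25 ≤ 139.25, so it lies inside.
All remaining points lie in this disk, and no smaller disk contains both endpoints, so this is the minimum enclosing circle.
r = √(139.25) ≈ 11.80.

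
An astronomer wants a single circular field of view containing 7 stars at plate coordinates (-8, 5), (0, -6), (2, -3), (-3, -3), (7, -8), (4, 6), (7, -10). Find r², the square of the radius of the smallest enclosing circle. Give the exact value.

The farthest pair is (-8, 5)–(7, -10) with squared distance 450. The circle on this segment as diameter has centre (-0.5, -2.5) and r² = 450/4 = 112.5.
Check (0, -6): distance² to centre = 12.5 ≤ 112.5, so it lies inside.
All remaining points lie in this disk, and no smaller disk contains both endpoints, so this is the minimum enclosing circle.

112.5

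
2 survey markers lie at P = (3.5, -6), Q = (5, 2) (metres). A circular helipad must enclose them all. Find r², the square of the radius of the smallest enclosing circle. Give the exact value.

The smallest circle enclosing two points has them as diameter endpoints.
Centre = midpoint = (4.25, -2); r² = |PQ|²/4 = 66.25/4 = 16.5625.

16.5625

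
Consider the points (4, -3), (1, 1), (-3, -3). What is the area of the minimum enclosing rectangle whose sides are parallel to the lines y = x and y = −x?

28

In coordinates u = x + y, v = x − y the rectangle is axis-aligned; the map (x,y)→(u,v) scales areas by 2.
u-values: 1, 2, -6; range = 2 − (-6) = 8.
v-values: 7, 0, 0; range = 7 − 0 = 7.
Area = (8 × 7) / 2 = 28.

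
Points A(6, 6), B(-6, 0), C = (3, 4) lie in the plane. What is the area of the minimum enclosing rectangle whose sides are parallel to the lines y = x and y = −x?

54

In coordinates u = x + y, v = x − y the rectangle is axis-aligned; the map (x,y)→(u,v) scales areas by 2.
u-values: 12, -6, 7; range = 12 − (-6) = 18.
v-values: 0, -6, -1; range = 0 − (-6) = 6.
Area = (18 × 6) / 2 = 54.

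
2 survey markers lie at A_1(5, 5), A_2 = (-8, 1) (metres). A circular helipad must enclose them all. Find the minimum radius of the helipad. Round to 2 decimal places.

6.80

The smallest circle enclosing two points has them as diameter endpoints.
Centre = midpoint = (-1.5, 3); r² = |A_1A_2|²/4 = 185/4 = 46.25.
r = √(46.25) ≈ 6.80.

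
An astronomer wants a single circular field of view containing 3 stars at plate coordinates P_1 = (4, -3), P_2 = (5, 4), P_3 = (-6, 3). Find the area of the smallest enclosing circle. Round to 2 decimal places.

Side lengths²: P_1P_2² = 50, P_1P_3² = 136, P_2P_3² = 122.
Since P_1P_3² = 136 < 122 + 50 = 172, the triangle is acute, so the smallest enclosing circle is the circumcircle.
Circumcentre = (-11/38, 45/38), r² = 25925/722.
Area = π·r² = π·25925/722 ≈ 112.81.

112.81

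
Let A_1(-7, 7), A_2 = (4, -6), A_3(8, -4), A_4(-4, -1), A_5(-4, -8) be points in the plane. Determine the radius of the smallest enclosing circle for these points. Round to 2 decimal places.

9.37

The minimum enclosing circle of a finite set is fixed by two of the points (as a diameter) or three (as a circumcircle).
The minimum enclosing circle is determined by three boundary points: A_1, A_3, A_5.
Their circumcentre is (-0.1875, 0.5625) with r² = 87.8515625.
The farthest remaining point A_2 is at distance² 60.6015625 ≤ 87.8515625.
r = √(87.8515625) ≈ 9.37.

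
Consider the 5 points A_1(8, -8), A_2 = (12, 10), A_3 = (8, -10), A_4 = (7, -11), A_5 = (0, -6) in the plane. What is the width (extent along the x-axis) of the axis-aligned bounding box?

12

max x = 12, min x = 0, so width = 12.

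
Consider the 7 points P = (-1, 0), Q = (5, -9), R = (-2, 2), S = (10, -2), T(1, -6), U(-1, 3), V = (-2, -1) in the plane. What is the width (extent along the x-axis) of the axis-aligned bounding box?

max x = 10, min x = -2, so width = 12.

12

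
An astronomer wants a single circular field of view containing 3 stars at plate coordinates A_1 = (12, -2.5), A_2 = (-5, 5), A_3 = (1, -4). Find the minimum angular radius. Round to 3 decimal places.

9.290

Side lengths²: A_1A_2² = 345.25, A_1A_3² = 123.25, A_2A_3² = 117.
Since A_1A_2² = 345.25 ≥ 123.25 + 117 = 240.25, the angle opposite A_1A_2 is not acute, so the smallest enclosing circle has A_1A_2 as diameter.
Centre = midpoint of A_1A_2 = (3.5, 1.25), r² = 345.25/4 = 86.3125.
r = √(86.3125) ≈ 9.290.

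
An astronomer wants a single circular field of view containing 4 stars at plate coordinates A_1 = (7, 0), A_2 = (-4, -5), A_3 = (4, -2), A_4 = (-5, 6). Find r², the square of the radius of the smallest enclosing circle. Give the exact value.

The minimum enclosing circle is determined by three boundary points: A_1, A_2, A_4.
Their circumcentre is (-1/21, 19/21) with r² = 22265/441.
The farthest remaining point A_3 is at distance² 10946/441 ≤ 22265/441.

22265/441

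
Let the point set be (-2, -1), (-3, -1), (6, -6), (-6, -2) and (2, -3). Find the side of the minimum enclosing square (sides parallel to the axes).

The bounding box has width 12 and height 5.
An axis-aligned square enclosing the set must have side ≥ max(width, height).
So the minimum side is max(12, 5) = 12.

12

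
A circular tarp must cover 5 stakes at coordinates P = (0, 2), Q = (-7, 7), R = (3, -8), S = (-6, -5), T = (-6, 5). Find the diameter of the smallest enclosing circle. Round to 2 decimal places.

18.03

The minimum enclosing circle of a finite set is fixed by two of the points (as a diameter) or three (as a circumcircle).
The farthest pair is Q–R with squared distance 325. The circle on this segment as diameter has centre (-2, -0.5) and r² = 325/4 = 81.25.
Check P: distance² to centre = 10.25 ≤ 81.25, so it lies inside.
All remaining points lie in this disk, and no smaller disk contains both endpoints, so this is the minimum enclosing circle.
Diameter = 2r = 2√(81.25) ≈ 18.03.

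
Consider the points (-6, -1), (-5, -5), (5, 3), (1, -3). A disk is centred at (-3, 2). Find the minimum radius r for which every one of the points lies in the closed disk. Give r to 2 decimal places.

The required radius is the distance from (-3, 2) to the farthest point.
Squared distances: 18, 53, 65, 41.
Maximum is 65, attained at (5, 3).
r = √65 ≈ 8.06.

8.06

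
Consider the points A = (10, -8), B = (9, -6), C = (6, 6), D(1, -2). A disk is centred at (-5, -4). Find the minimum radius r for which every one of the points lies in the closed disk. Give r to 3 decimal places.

The required radius is the distance from (-5, -4) to the farthest point.
Squared distances: 241, 200, 221, 40.
Maximum is 241, attained at A.
r = √241 ≈ 15.524.

15.524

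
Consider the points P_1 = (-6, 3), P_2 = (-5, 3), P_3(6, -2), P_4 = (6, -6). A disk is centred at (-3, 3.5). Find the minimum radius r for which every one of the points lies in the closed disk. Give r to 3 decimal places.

13.086

The required radius is the distance from (-3, 3.5) to the farthest point.
Squared distances: 9.25, 4.25, 111.25, 171.25.
Maximum is 171.25, attained at P_4.
r = √(171.25) ≈ 13.086.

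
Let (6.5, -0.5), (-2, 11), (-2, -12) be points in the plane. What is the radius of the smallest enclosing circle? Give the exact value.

11.5

Call the three points A, B, C in the order given.
Side lengths²: AB² = 204.5, AC² = 204.5, BC² = 529.
Since BC² = 529 ≥ 204.5 + 204.5 = 409, the angle opposite BC is not acute, so the smallest enclosing circle has BC as diameter.
Centre = midpoint of BC = (-2, -0.5), r² = 529/4 = 132.25.
r = √(132.25) = 11.5.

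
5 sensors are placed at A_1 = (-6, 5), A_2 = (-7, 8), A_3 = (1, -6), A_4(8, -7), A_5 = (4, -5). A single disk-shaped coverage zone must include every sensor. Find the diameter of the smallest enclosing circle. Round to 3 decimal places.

21.213

The minimum enclosing circle of a finite set is fixed by two of the points (as a diameter) or three (as a circumcircle).
The farthest pair is A_2–A_4 with squared distance 450. The circle on this segment as diameter has centre (0.5, 0.5) and r² = 450/4 = 112.5.
Check A_1: distance² to centre = 62.5 ≤ 112.5, so it lies inside.
All remaining points lie in this disk, and no smaller disk contains both endpoints, so this is the minimum enclosing circle.
Diameter = 2r = 2√(112.5) ≈ 21.213.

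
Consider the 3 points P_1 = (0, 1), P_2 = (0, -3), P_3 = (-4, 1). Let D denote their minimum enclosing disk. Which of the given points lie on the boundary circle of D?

Side lengths²: P_1P_2² = 16, P_1P_3² = 16, P_2P_3² = 32.
Since P_2P_3² = 32 ≥ 16 + 16 = 32, the angle opposite P_2P_3 is not acute, so the smallest enclosing circle has P_2P_3 as diameter.
Centre = midpoint of P_2P_3 = (-2, -1), r² = 32/4 = 8.
The points at distance exactly r from the centre are P_1, P_2, P_3 — 3 points.

P_1, P_2, P_3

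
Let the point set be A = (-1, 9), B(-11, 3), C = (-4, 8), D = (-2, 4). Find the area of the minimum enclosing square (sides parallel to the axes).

100

The bounding box has width 10 and height 6.
An axis-aligned square enclosing the set must have side ≥ max(width, height).
So the minimum side is max(10, 6) = 10.
Area = 10² = 100.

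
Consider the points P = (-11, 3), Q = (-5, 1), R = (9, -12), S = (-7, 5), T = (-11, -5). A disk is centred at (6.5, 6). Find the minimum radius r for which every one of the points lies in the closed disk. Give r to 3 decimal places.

20.670

The required radius is the distance from (6.5, 6) to the farthest point.
Squared distances: 315.25, 157.25, 330.25, 183.25, 427.25.
Maximum is 427.25, attained at T.
r = √(427.25) ≈ 20.670.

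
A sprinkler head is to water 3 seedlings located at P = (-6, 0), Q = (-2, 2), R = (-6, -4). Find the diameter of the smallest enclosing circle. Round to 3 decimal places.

7.211

Side lengths²: PQ² = 20, PR² = 16, QR² = 52.
Since QR² = 52 ≥ 20 + 16 = 36, the angle opposite QR is not acute, so the smallest enclosing circle has QR as diameter.
Centre = midpoint of QR = (-4, -1), r² = 52/4 = 13.
Diameter = 2r = 2√13 ≈ 7.211.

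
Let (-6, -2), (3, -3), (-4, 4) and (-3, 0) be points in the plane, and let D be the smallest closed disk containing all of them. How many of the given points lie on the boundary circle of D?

3

The minimum enclosing circle is determined by three boundary points: (-6, -2), (3, -3), (-4, 4).
Their circumcentre is (-1.25, -0.25) with r² = 25.625.
The farthest remaining point (-3, 0) is at distance² 3.125 ≤ 25.625.
The points at distance exactly r from the centre are (-6, -2), (3, -3), (-4, 4) — 3 points.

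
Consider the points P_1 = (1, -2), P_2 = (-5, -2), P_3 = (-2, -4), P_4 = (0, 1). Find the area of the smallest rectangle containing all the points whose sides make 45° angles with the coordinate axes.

In coordinates u = x + y, v = x − y the rectangle is axis-aligned; the map (x,y)→(u,v) scales areas by 2.
u-values: -1, -7, -6, 1; range = 1 − (-7) = 8.
v-values: 3, -3, 2, -1; range = 3 − (-3) = 6.
Area = (8 × 6) / 2 = 24.

24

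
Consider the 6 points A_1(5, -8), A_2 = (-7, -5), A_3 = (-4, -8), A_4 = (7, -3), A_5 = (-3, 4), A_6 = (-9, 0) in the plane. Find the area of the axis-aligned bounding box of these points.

192

x ranges over [-9, 7], width 16.
y ranges over [-8, 4], height 12.
Area = 16 × 12 = 192.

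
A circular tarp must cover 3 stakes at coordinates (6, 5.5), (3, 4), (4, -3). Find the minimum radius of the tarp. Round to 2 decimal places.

4.37

Call the three points A, B, C in the order given.
Side lengths²: AB² = 11.25, AC² = 76.25, BC² = 50.
Since AC² = 76.25 ≥ 50 + 11.25 = 61.25, the angle opposite AC is not acute, so the smallest enclosing circle has AC as diameter.
Centre = midpoint of AC = (5, 1.25), r² = 76.25/4 = 19.0625.
r = √(19.0625) ≈ 4.37.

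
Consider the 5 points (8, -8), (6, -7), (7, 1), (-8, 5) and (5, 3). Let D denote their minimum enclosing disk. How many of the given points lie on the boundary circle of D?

The farthest pair is (8, -8)–(-8, 5) with squared distance 425. The circle on this segment as diameter has centre (0, -1.5) and r² = 425/4 = 106.25.
Check (6, -7): distance² to centre = 66.25 ≤ 106.25, so it lies inside.
All remaining points lie in this disk, and no smaller disk contains both endpoints, so this is the minimum enclosing circle.
The points at distance exactly r from the centre are (8, -8), (-8, 5) — 2 points.

2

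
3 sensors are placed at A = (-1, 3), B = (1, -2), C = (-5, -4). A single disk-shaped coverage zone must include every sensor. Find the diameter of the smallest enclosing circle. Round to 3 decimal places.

Side lengths²: AB² = 29, AC² = 65, BC² = 40.
Since AC² = 65 < 40 + 29 = 69, the triangle is acute, so the smallest enclosing circle is the circumcircle.
Circumcentre = (-95/34, -21/34), r² = 9425/578.
Diameter = 2r = 2√(9425/578) ≈ 8.076.

8.076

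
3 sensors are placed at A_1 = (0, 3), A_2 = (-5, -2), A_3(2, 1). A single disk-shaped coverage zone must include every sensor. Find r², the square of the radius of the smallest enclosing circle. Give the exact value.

14.5

Side lengths²: A_1A_2² = 50, A_1A_3² = 8, A_2A_3² = 58.
Since A_2A_3² = 58 ≥ 50 + 8 = 58, the angle opposite A_2A_3 is not acute, so the smallest enclosing circle has A_2A_3 as diameter.
Centre = midpoint of A_2A_3 = (-1.5, -0.5), r² = 58/4 = 14.5.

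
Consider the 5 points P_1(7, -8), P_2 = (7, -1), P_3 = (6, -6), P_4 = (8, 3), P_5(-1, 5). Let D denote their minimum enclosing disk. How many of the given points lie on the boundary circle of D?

2

A smallest enclosing disk is always determined by at most three of the input points on its boundary.
The farthest pair is P_1–P_5 with squared distance 233. The circle on this segment as diameter has centre (3, -1.5) and r² = 233/4 = 58.25.
Check P_2: distance² to centre = 16.25 ≤ 58.25, so it lies inside.
All remaining points lie in this disk, and no smaller disk contains both endpoints, so this is the minimum enclosing circle.
The points at distance exactly r from the centre are P_1, P_5 — 2 points.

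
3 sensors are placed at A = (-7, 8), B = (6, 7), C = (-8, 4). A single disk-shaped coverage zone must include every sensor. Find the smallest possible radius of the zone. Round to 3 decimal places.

Side lengths²: AB² = 170, AC² = 17, BC² = 205.
Since BC² = 205 ≥ 170 + 17 = 187, the angle opposite BC is not acute, so the smallest enclosing circle has BC as diameter.
Centre = midpoint of BC = (-1, 5.5), r² = 205/4 = 51.25.
r = √(51.25) ≈ 7.159.

7.159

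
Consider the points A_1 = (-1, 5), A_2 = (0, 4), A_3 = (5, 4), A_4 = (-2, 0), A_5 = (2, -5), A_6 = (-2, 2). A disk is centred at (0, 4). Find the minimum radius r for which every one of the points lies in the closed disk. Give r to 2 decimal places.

The required radius is the distance from (0, 4) to the farthest point.
Squared distances: 2, 0, 25, 20, 85, 8.
Maximum is 85, attained at A_5.
r = √85 ≈ 9.22.

9.22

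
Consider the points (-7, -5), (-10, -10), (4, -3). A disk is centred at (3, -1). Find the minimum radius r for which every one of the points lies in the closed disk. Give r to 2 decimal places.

The required radius is the distance from (3, -1) to the farthest point.
Squared distances: 116, 250, 5.
Maximum is 250, attained at (-10, -10).
r = √250 ≈ 15.81.

15.81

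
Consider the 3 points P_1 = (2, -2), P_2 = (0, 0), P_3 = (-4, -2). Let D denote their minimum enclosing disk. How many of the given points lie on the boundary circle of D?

2

Side lengths²: P_1P_2² = 8, P_1P_3² = 36, P_2P_3² = 20.
Since P_1P_3² = 36 ≥ 20 + 8 = 28, the angle opposite P_1P_3 is not acute, so the smallest enclosing circle has P_1P_3 as diameter.
Centre = midpoint of P_1P_3 = (-1, -2), r² = 36/4 = 9.
The points at distance exactly r from the centre are P_1, P_3 — 2 points.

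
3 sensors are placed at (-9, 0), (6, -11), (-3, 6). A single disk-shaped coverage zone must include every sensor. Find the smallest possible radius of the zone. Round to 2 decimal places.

9.73

Call the three points A, B, C in the order given.
Side lengths²: AB² = 346, AC² = 72, BC² = 370.
Since BC² = 370 < 346 + 72 = 418, the triangle is acute, so the smallest enclosing circle is the circumcircle.
Circumcentre = (5/26, -83/26), r² = 32005/338.
r = √(32005/338) ≈ 9.73.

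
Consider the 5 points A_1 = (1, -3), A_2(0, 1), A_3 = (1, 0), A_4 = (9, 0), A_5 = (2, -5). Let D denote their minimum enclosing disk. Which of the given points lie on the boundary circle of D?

A_2, A_4, A_5

By Welzl's lemma the MEC is supported by two points (diametrically opposite) or three points (on a circumcircle).
The minimum enclosing circle is determined by three boundary points: A_2, A_4, A_5.
Their circumcentre is (113/26, -23/26) with r² = 7585/338.
The farthest remaining point A_1 is at distance² 5297/338 ≤ 7585/338.
The points at distance exactly r from the centre are A_2, A_4, A_5 — 3 points.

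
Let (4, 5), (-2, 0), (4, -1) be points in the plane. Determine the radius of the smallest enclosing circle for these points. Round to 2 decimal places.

Call the three points A, B, C in the order given.
Side lengths²: AB² = 61, AC² = 36, BC² = 37.
Since AB² = 61 < 37 + 36 = 73, the triangle is acute, so the smallest enclosing circle is the circumcircle.
Circumcentre = (17/12, 2), r² = 2257/144.
r = √(2257/144) ≈ 3.96.

3.96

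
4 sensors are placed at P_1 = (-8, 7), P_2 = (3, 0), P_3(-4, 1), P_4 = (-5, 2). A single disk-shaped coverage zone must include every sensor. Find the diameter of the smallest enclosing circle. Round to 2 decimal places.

13.04

By Welzl's lemma the MEC is supported by two points (diametrically opposite) or three points (on a circumcircle).
The farthest pair is P_1–P_2 with squared distance 170. The circle on this segment as diameter has centre (-2.5, 3.5) and r² = 170/4 = 42.5.
Check P_3: distance² to centre = 8.5 ≤ 42.5, so it lies inside.
All remaining points lie in this disk, and no smaller disk contains both endpoints, so this is the minimum enclosing circle.
Diameter = 2r = 2√(42.5) ≈ 13.04.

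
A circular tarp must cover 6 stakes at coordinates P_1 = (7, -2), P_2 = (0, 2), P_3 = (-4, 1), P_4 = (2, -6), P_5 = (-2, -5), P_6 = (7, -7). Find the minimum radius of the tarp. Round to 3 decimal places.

The farthest pair is P_3–P_6 with squared distance 185. The circle on this segment as diameter has centre (1.5, -3) and r² = 185/4 = 46.25.
Check P_1: distance² to centre = 31.25 ≤ 46.25, so it lies inside.
All remaining points lie in this disk, and no smaller disk contains both endpoints, so this is the minimum enclosing circle.
r = √(46.25) ≈ 6.801.

6.801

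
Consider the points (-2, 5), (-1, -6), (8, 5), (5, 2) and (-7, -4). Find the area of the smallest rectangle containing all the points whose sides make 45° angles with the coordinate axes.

In coordinates u = x + y, v = x − y the rectangle is axis-aligned; the map (x,y)→(u,v) scales areas by 2.
u-values: 3, -7, 13, 7, -11; range = 13 − (-11) = 24.
v-values: -7, 5, 3, 3, -3; range = 5 − (-7) = 12.
Area = (24 × 12) / 2 = 144.

144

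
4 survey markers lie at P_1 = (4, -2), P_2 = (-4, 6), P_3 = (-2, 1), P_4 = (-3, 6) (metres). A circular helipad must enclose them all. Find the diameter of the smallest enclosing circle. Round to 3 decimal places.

11.314

The farthest pair is P_1–P_2 with squared distance 128. The circle on this segment as diameter has centre (0, 2) and r² = 128/4 = 32.
Check P_3: distance² to centre = 5 ≤ 32, so it lies inside.
All remaining points lie in this disk, and no smaller disk contains both endpoints, so this is the minimum enclosing circle.
Diameter = 2r = 2√32 ≈ 11.314.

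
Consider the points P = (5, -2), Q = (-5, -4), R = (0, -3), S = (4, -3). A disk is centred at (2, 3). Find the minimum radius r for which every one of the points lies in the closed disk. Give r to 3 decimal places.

The required radius is the distance from (2, 3) to the farthest point.
Squared distances: 34, 98, 40, 40.
Maximum is 98, attained at Q.
r = √98 ≈ 9.899.

9.899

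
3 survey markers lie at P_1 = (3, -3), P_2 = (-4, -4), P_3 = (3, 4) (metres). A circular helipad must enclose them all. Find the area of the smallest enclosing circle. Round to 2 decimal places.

Side lengths²: P_1P_2² = 50, P_1P_3² = 49, P_2P_3² = 113.
Since P_2P_3² = 113 ≥ 50 + 49 = 99, the angle opposite P_2P_3 is not acute, so the smallest enclosing circle has P_2P_3 as diameter.
Centre = midpoint of P_2P_3 = (-0.5, 0), r² = 113/4 = 28.25.
Area = π·r² = π·28.25 ≈ 88.75.

88.75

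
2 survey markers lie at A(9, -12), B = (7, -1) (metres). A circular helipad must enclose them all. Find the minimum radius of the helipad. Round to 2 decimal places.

5.59

The smallest circle enclosing two points has them as diameter endpoints.
Centre = midpoint = (8, -6.5); r² = |AB|²/4 = 125/4 = 31.25.
r = √(31.25) ≈ 5.59.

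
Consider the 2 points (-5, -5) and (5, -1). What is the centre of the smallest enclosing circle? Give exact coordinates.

(0, -3)

The smallest circle enclosing two points has them as diameter endpoints.
Centre = midpoint = (0, -3); r² = |(-5, -5)−(5, -1)|²/4 = 116/4 = 29.
Centre = (0, -3).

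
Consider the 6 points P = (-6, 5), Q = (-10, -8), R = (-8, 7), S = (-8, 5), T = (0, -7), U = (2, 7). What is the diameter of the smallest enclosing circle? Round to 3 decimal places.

19.209

The farthest pair is Q–U with squared distance 369. The circle on this segment as diameter has centre (-4, -0.5) and r² = 369/4 = 92.25.
Check P: distance² to centre = 34.25 ≤ 92.25, so it lies inside.
All remaining points lie in this disk, and no smaller disk contains both endpoints, so this is the minimum enclosing circle.
Diameter = 2r = 2√(92.25) ≈ 19.209.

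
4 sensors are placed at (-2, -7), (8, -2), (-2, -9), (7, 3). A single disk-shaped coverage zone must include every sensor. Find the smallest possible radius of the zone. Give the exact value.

7.5

The farthest pair is (-2, -9)–(7, 3) with squared distance 225. The circle on this segment as diameter has centre (2.5, -3) and r² = 225/4 = 56.25.
Check (-2, -7): distance² to centre = 36.25 ≤ 56.25, so it lies inside.
All remaining points lie in this disk, and no smaller disk contains both endpoints, so this is the minimum enclosing circle.
r = √(56.25) = 7.5.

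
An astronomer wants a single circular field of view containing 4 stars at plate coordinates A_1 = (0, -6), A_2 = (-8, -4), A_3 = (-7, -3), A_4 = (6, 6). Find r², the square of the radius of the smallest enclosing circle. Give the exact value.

The minimum enclosing circle of a finite set is fixed by two of the points (as a diameter) or three (as a circumcircle).
The farthest pair is A_2–A_4 with squared distance 296. The circle on this segment as diameter has centre (-1, 1) and r² = 296/4 = 74.
Check A_1: distance² to centre = 50 ≤ 74, so it lies inside.
All remaining points lie in this disk, and no smaller disk contains both endpoints, so this is the minimum enclosing circle.

74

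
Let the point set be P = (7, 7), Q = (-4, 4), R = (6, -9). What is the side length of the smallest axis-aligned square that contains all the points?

16

The bounding box has width 11 and height 16.
An axis-aligned square enclosing the set must have side ≥ max(width, height).
So the minimum side is max(11, 16) = 16.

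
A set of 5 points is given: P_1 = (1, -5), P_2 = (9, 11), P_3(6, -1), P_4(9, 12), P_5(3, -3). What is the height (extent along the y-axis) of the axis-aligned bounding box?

17

max y = 12, min y = -5, so height = 17.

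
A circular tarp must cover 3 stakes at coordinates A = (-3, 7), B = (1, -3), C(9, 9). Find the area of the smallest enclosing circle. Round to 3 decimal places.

171.180

Side lengths²: AB² = 116, AC² = 148, BC² = 208.
Since BC² = 208 < 148 + 116 = 264, the triangle is acute, so the smallest enclosing circle is the circumcircle.
Circumcentre = (3.6875, 3.875), r² = 54.48828125.
Area = π·r² = π·54.48828125 ≈ 171.180.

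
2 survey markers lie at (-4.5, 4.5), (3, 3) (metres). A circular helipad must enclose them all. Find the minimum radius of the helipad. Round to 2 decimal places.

3.82

The smallest circle enclosing two points has them as diameter endpoints.
Centre = midpoint = (-0.75, 3.75); r² = |(-4.5, 4.5)−(3, 3)|²/4 = 58.5/4 = 14.625.
r = √(14.625) ≈ 3.82.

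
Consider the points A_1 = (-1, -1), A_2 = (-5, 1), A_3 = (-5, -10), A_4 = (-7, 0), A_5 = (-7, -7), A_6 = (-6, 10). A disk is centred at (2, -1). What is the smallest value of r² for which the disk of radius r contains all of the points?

185

The required radius is the distance from (2, -1) to the farthest point.
Squared distances: 9, 53, 130, 82, 117, 185.
Maximum is 185, attained at A_6.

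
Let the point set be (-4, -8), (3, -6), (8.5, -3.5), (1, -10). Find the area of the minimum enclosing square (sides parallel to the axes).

156.25

The bounding box has width 12.5 and height 6.5.
An axis-aligned square enclosing the set must have side ≥ max(width, height).
So the minimum side is max(12.5, 6.5) = 12.5.
Area = 12.5² = 156.25.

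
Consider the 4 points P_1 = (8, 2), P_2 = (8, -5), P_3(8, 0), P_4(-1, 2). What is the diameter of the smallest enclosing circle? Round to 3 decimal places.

A smallest enclosing disk is always determined by at most three of the input points on its boundary.
The farthest pair is P_2–P_4 with squared distance 130. The circle on this segment as diameter has centre (3.5, -1.5) and r² = 130/4 = 32.5.
Check P_1: distance² to centre = 32.5 ≤ 32.5, so it lies inside.
All remaining points lie in this disk, and no smaller disk contains both endpoints, so this is the minimum enclosing circle.
Diameter = 2r = 2√(32.5) ≈ 11.402.

11.402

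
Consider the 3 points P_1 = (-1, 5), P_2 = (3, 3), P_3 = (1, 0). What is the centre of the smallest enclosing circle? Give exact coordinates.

(0.3125, 2.625)

Side lengths²: P_1P_2² = 20, P_1P_3² = 29, P_2P_3² = 13.
Since P_1P_3² = 29 < 20 + 13 = 33, the triangle is acute, so the smallest enclosing circle is the circumcircle.
Circumcentre = (0.3125, 2.625), r² = 7.36328125.
Centre = (0.3125, 2.625).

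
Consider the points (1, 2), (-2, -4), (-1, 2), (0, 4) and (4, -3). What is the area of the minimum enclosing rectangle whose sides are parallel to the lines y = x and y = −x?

55

In coordinates u = x + y, v = x − y the rectangle is axis-aligned; the map (x,y)→(u,v) scales areas by 2.
u-values: 3, -6, 1, 4, 1; range = 4 − (-6) = 10.
v-values: -1, 2, -3, -4, 7; range = 7 − (-4) = 11.
Area = (10 × 11) / 2 = 55.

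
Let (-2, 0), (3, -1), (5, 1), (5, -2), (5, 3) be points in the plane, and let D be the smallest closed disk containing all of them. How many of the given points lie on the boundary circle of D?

The minimum enclosing circle of a finite set is fixed by two of the points (as a diameter) or three (as a circumcircle).
The minimum enclosing circle is determined by three boundary points: (-2, 0), (5, -2), (5, 3).
Their circumcentre is (27/14, 0.5) with r² = 1537/98.
The farthest remaining point (5, 1) is at distance² 949/98 ≤ 1537/98.
The points at distance exactly r from the centre are (-2, 0), (5, -2), (5, 3) — 3 points.

3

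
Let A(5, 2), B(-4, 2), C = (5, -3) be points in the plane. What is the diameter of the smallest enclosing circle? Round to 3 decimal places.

10.296

Side lengths²: AB² = 81, AC² = 25, BC² = 106.
Since BC² = 106 ≥ 81 + 25 = 106, the angle opposite BC is not acute, so the smallest enclosing circle has BC as diameter.
Centre = midpoint of BC = (0.5, -0.5), r² = 106/4 = 26.5.
Diameter = 2r = 2√(26.5) ≈ 10.296.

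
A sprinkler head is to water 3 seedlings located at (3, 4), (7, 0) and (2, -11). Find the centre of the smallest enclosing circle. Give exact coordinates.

(2.5, -3.5)

Call the three points A, B, C in the order given.
Side lengths²: AB² = 32, AC² = 226, BC² = 146.
Since AC² = 226 ≥ 146 + 32 = 178, the angle opposite AC is not acute, so the smallest enclosing circle has AC as diameter.
Centre = midpoint of AC = (2.5, -3.5), r² = 226/4 = 56.5.
Centre = (2.5, -3.5).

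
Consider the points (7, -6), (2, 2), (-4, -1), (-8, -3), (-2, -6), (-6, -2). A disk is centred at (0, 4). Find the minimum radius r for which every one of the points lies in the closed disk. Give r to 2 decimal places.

The required radius is the distance from (0, 4) to the farthest point.
Squared distances: 149, 8, 41, 113, 104, 72.
Maximum is 149, attained at (7, -6).
r = √149 ≈ 12.21.

12.21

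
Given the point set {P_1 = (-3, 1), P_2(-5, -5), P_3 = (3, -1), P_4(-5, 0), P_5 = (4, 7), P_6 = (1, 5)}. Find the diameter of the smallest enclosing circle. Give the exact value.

15

The minimum enclosing circle of a finite set is fixed by two of the points (as a diameter) or three (as a circumcircle).
The farthest pair is P_2–P_5 with squared distance 225. The circle on this segment as diameter has centre (-0.5, 1) and r² = 225/4 = 56.25.
Check P_1: distance² to centre = 6.25 ≤ 56.25, so it lies inside.
All remaining points lie in this disk, and no smaller disk contains both endpoints, so this is the minimum enclosing circle.
Diameter = 2r = 2√(56.25) = 15.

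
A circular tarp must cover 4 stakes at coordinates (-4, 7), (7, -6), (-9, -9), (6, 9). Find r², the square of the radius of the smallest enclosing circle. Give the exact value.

137.25

By Welzl's lemma the MEC is supported by two points (diametrically opposite) or three points (on a circumcircle).
The farthest pair is (-9, -9)–(6, 9) with squared distance 549. The circle on this segment as diameter has centre (-1.5, 0) and r² = 549/4 = 137.25.
Check (-4, 7): distance² to centre = 55.25 ≤ 137.25, so it lies inside.
All remaining points lie in this disk, and no smaller disk contains both endpoints, so this is the minimum enclosing circle.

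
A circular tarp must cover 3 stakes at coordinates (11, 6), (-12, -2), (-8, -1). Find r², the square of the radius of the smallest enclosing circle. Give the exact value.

Call the three points A, B, C in the order given.
Side lengths²: AB² = 593, AC² = 410, BC² = 17.
Since AB² = 593 ≥ 410 + 17 = 427, the angle opposite AB is not acute, so the smallest enclosing circle has AB as diameter.
Centre = midpoint of AB = (-0.5, 2), r² = 593/4 = 148.25.

148.25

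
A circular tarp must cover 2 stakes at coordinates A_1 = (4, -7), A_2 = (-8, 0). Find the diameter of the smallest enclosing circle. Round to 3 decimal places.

The smallest circle enclosing two points has them as diameter endpoints.
Centre = midpoint = (-2, -3.5); r² = |A_1A_2|²/4 = 193/4 = 48.25.
Diameter = 2r = 2√(48.25) ≈ 13.892.

13.892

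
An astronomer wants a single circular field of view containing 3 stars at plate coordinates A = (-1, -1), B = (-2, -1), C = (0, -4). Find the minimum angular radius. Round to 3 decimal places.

Side lengths²: AB² = 1, AC² = 10, BC² = 13.
Since BC² = 13 ≥ 10 + 1 = 11, the angle opposite BC is not acute, so the smallest enclosing circle has BC as diameter.
Centre = midpoint of BC = (-1, -2.5), r² = 13/4 = 3.25.
r = √(3.25) ≈ 1.803.

1.803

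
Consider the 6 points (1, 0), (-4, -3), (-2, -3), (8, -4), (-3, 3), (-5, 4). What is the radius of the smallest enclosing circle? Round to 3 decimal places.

7.632

By Welzl's lemma the MEC is supported by two points (diametrically opposite) or three points (on a circumcircle).
The farthest pair is (8, -4)–(-5, 4) with squared distance 233. The circle on this segment as diameter has centre (1.5, 0) and r² = 233/4 = 58.25.
Check (1, 0): distance² to centre = 0.25 ≤ 58.25, so it lies inside.
All remaining points lie in this disk, and no smaller disk contains both endpoints, so this is the minimum enclosing circle.
r = √(58.25) ≈ 7.632.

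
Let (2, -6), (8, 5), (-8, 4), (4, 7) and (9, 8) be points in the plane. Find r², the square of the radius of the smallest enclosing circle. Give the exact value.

1525/18

A smallest enclosing disk is always determined by at most three of the input points on its boundary.
The minimum enclosing circle is determined by three boundary points: (2, -6), (-8, 4), (9, 8).
Their circumcentre is (7/6, 19/6) with r² = 1525/18.
The farthest remaining point (8, 5) is at distance² 901/18 ≤ 1525/18.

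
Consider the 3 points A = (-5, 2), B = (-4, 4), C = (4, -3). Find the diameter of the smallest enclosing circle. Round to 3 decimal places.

10.630

Side lengths²: AB² = 5, AC² = 106, BC² = 113.
Since BC² = 113 ≥ 106 + 5 = 111, the angle opposite BC is not acute, so the smallest enclosing circle has BC as diameter.
Centre = midpoint of BC = (0, 0.5), r² = 113/4 = 28.25.
Diameter = 2r = 2√(28.25) ≈ 10.630.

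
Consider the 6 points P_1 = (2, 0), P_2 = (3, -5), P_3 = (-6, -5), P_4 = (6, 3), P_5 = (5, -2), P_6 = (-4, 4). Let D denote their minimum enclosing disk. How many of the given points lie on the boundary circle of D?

A smallest enclosing disk is always determined by at most three of the input points on its boundary.
The farthest pair is P_3–P_4 with squared distance 208. The circle on this segment as diameter has centre (0, -1) and r² = 208/4 = 52.
Check P_1: distance² to centre = 5 ≤ 52, so it lies inside.
All remaining points lie in this disk, and no smaller disk contains both endpoints, so this is the minimum enclosing circle.
The points at distance exactly r from the centre are P_3, P_4 — 2 points.

2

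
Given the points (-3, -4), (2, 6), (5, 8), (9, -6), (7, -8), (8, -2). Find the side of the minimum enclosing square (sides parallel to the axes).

The bounding box has width 12 and height 16.
An axis-aligned square enclosing the set must have side ≥ max(width, height).
So the minimum side is max(12, 16) = 16.

16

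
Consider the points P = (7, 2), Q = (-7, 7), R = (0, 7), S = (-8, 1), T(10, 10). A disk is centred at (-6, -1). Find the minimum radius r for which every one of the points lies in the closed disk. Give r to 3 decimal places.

19.416

The required radius is the distance from (-6, -1) to the farthest point.
Squared distances: 178, 65, 100, 8, 377.
Maximum is 377, attained at T.
r = √377 ≈ 19.416.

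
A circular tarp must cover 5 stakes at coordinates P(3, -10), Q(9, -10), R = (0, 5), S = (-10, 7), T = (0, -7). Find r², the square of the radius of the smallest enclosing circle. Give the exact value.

162.5

The farthest pair is Q–S with squared distance 650. The circle on this segment as diameter has centre (-0.5, -1.5) and r² = 650/4 = 162.5.
Check P: distance² to centre = 84.5 ≤ 162.5, so it lies inside.
All remaining points lie in this disk, and no smaller disk contains both endpoints, so this is the minimum enclosing circle.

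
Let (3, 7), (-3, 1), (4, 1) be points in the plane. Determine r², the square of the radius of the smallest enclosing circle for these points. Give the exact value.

Call the three points A, B, C in the order given.
Side lengths²: AB² = 72, AC² = 37, BC² = 49.
Since AB² = 72 < 49 + 37 = 86, the triangle is acute, so the smallest enclosing circle is the circumcircle.
Circumcentre = (0.5, 3.5), r² = 18.5.

18.5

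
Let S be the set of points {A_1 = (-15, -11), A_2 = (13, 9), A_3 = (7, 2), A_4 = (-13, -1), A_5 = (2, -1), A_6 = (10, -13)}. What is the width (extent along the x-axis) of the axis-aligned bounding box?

28

max x = 13, min x = -15, so width = 28.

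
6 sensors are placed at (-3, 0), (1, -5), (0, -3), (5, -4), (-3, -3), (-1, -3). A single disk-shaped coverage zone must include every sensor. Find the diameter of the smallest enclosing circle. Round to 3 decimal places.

The farthest pair is (-3, 0)–(5, -4) with squared distance 80. The circle on this segment as diameter has centre (1, -2) and r² = 80/4 = 20.
Check (1, -5): distance² to centre = 9 ≤ 20, so it lies inside.
All remaining points lie in this disk, and no smaller disk contains both endpoints, so this is the minimum enclosing circle.
Diameter = 2r = 2√20 ≈ 8.944.

8.944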